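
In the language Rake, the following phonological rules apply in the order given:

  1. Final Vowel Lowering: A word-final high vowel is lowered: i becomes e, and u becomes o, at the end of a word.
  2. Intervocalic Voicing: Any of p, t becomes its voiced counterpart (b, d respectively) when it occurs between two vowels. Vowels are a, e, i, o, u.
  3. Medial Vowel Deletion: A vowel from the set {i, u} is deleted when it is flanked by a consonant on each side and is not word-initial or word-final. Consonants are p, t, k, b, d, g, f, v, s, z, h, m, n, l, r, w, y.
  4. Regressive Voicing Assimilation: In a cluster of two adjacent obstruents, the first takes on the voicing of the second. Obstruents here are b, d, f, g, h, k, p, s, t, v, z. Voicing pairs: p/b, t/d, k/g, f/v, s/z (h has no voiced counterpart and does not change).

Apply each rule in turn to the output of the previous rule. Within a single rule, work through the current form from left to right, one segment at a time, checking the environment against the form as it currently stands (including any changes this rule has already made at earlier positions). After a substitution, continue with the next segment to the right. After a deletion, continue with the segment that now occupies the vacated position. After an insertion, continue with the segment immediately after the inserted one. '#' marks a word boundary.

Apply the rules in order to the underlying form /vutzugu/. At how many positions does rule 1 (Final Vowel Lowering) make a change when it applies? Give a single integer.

1 Final Vowel Lowering: [vutzugu] → [vutzugo]
2 Intervocalic Voicing: no change — [vutzugo]
3 Medial Vowel Deletion: [vutzugo] → [vtzgo]
4 Regressive Voicing Assimilation: [vtzgo] → [fdzgo]
Rule 1 changed 1 position(s).

1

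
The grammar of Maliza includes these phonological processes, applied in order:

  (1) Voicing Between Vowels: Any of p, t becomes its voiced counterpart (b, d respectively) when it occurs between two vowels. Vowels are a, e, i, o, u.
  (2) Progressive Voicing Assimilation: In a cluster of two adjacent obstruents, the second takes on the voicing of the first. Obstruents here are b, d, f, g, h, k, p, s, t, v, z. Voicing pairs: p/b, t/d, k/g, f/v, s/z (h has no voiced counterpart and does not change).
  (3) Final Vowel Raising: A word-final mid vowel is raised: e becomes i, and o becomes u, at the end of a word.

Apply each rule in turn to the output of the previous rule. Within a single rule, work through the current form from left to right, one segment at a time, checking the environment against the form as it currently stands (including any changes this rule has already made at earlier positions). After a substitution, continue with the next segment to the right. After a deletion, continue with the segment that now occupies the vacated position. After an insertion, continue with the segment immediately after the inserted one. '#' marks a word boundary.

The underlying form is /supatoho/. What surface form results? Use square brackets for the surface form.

(1) Voicing Between Vowels: [supatoho] → [subadoho]
(2) Progressive Voicing Assimilation: no change — [subadoho]
(3) Final Vowel Raising: [subadoho] → [subadohu]

[subadohu]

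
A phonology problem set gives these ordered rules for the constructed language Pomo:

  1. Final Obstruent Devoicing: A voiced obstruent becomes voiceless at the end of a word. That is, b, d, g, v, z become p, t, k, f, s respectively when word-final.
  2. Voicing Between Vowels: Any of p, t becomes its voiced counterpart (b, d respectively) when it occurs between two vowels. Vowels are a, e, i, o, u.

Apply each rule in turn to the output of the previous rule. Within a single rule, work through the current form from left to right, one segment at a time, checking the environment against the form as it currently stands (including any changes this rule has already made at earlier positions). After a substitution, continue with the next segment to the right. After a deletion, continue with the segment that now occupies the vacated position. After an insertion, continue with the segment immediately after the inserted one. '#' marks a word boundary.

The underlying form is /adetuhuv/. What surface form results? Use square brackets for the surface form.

[adeduhuf]

1 Final Obstruent Devoicing: [adetuhuv] → [adetuhuf]
2 Voicing Between Vowels: [adetuhuf] → [adeduhuf]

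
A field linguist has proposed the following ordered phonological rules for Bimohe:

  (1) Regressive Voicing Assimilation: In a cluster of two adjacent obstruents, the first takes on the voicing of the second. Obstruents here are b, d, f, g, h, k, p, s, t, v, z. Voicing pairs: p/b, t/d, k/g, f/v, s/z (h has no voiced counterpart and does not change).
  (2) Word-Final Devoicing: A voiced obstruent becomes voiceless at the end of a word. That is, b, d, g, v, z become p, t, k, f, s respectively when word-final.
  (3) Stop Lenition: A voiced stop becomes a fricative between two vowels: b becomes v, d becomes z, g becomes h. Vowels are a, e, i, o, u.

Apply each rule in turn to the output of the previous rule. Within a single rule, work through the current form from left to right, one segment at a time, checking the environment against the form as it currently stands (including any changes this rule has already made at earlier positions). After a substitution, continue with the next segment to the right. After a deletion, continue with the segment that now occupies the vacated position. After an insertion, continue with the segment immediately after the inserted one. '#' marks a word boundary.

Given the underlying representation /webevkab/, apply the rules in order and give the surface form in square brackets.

[wevefkap]

(1) Regressive Voicing Assimilation: [webevkab] → [webefkab]
(2) Word-Final Devoicing: [webefkab] → [webefkap]
(3) Stop Lenition: [webefkap] → [wevefkap]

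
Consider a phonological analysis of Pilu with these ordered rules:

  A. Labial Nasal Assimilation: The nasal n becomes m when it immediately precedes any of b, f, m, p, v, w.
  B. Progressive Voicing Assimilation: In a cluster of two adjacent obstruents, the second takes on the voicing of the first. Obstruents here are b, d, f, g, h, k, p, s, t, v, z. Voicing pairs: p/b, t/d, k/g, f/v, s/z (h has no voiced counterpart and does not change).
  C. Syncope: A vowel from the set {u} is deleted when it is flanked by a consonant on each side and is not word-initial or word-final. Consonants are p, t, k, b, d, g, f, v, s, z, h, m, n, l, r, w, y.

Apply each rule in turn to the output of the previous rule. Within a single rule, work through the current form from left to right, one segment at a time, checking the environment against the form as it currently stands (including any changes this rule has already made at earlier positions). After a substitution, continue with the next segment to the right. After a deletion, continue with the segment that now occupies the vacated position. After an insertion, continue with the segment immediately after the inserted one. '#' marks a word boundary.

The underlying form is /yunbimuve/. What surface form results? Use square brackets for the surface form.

[ymbimve]

A Labial Nasal Assimilation: [yunbimuve] → [yumbimuve]
B Progressive Voicing Assimilation: no change — [yumbimuve]
C Syncope: [yumbimuve] → [ymbimve]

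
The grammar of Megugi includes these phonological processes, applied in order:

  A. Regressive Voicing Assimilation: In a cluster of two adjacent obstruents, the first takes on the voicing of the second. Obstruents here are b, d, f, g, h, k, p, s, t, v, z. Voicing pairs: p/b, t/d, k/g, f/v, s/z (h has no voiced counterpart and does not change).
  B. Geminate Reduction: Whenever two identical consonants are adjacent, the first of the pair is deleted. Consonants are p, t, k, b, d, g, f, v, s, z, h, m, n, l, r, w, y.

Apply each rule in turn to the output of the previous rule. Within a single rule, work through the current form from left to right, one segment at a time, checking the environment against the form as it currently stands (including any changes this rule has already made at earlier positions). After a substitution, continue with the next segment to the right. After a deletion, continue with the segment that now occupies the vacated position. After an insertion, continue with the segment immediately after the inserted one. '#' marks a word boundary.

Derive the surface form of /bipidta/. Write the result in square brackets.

A Regressive Voicing Assimilation: [bipidta] → [bipitta]
B Geminate Reduction: [bipitta] → [bipita]

[bipita]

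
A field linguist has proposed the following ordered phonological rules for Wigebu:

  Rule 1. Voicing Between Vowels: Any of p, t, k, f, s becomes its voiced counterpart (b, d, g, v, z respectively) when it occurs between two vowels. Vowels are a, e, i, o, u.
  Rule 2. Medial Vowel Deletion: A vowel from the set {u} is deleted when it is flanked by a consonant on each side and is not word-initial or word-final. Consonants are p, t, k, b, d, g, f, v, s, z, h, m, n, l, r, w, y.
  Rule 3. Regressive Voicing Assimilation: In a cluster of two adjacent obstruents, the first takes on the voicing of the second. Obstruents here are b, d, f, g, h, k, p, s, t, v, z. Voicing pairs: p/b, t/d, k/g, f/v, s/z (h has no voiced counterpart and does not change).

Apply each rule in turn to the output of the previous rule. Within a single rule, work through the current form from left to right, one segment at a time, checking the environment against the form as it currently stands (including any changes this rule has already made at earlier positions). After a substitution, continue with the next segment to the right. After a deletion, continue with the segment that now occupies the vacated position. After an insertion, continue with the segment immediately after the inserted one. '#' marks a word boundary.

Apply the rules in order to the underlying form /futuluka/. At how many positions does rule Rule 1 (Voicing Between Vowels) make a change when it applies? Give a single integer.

Rule 1 Voicing Between Vowels: [futuluka] → [fuduluga]
Rule 2 Medial Vowel Deletion: [fuduluga] → [fdlga]
Rule 3 Regressive Voicing Assimilation: [fdlga] → [vdlga]
Rule Rule 1 changed 2 position(s).

2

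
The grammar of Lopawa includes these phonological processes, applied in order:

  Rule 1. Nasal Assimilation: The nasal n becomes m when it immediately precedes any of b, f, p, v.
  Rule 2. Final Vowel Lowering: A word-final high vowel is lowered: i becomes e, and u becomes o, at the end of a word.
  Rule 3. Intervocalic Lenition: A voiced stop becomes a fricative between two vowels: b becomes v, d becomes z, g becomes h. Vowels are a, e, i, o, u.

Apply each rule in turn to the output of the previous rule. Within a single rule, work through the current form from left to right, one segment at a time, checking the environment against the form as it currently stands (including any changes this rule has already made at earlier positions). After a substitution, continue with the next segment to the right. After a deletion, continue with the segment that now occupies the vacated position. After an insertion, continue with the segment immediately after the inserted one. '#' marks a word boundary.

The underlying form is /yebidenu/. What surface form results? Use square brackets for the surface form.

Rule 1 Nasal Assimilation: no change — [yebidenu]
Rule 2 Final Vowel Lowering: [yebidenu] → [yebideno]
Rule 3 Intervocalic Lenition: [yebideno] → [yevizeno]

[yevizeno]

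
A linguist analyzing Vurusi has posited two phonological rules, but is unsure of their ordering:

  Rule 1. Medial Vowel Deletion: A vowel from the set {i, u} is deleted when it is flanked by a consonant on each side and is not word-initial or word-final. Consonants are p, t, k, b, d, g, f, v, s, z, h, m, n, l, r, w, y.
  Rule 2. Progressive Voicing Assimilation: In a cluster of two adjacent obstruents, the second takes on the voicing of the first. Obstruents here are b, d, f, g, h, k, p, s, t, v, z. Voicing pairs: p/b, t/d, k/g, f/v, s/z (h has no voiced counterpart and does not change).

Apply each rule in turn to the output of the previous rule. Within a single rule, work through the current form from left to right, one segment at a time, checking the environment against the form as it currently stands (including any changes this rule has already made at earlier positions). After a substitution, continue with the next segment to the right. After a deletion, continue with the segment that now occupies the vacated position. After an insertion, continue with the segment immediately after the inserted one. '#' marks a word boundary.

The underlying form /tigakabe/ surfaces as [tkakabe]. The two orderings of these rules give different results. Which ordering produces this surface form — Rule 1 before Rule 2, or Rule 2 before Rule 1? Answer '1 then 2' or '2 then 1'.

Order 1 then 2:
  1 Medial Vowel Deletion: [tigakabe] → [tgakabe]
  2 Progressive Voicing Assimilation: [tgakabe] → [tkakabe]
  result: [tkakabe]
Order 2 then 1:
  2 Progressive Voicing Assimilation: no change — [tigakabe]
  1 Medial Vowel Deletion: [tigakabe] → [tgakabe]
  result: [tgakabe]

1 then 2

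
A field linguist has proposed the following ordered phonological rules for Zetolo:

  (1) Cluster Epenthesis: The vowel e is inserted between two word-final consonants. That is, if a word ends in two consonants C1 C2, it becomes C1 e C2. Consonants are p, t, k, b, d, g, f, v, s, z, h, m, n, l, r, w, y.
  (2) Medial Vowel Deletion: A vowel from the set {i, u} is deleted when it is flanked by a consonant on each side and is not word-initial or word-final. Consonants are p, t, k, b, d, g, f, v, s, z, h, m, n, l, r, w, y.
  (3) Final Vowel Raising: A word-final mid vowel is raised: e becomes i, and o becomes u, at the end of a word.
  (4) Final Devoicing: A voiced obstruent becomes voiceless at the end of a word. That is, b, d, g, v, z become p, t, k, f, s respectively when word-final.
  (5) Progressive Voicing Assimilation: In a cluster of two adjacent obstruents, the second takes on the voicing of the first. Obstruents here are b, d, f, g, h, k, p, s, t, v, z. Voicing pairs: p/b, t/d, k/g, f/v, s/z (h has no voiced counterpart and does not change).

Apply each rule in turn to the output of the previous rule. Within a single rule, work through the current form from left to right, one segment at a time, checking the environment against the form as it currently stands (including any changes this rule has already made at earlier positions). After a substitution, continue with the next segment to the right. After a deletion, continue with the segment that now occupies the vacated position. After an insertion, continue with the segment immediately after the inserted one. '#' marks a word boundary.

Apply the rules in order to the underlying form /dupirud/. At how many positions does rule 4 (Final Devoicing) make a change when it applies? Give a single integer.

(1) Cluster Epenthesis: no change — [dupirud]
(2) Medial Vowel Deletion: [dupirud] → [dprd]
(3) Final Vowel Raising: no change — [dprd]
(4) Final Devoicing: [dprd] → [dprt]
(5) Progressive Voicing Assimilation: [dprt] → [dbrt]
Rule 4 changed 1 position(s).

1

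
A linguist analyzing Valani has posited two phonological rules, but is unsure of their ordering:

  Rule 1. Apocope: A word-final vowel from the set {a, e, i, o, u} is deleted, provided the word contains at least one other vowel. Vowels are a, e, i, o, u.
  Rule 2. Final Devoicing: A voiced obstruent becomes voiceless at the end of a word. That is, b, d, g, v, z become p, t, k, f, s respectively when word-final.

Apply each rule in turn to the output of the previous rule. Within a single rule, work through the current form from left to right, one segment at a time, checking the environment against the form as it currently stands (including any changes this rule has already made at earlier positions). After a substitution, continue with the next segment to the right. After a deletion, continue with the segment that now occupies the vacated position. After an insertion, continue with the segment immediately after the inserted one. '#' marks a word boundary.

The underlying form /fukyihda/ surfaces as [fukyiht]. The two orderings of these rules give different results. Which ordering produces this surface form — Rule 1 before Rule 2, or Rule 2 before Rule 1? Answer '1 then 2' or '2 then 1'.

Order 1 then 2:
  1 Apocope: [fukyihda] → [fukyihd]
  2 Final Devoicing: [fukyihd] → [fukyiht]
  result: [fukyiht]
Order 2 then 1:
  2 Final Devoicing: no change — [fukyihda]
  1 Apocope: [fukyihda] → [fukyihd]
  result: [fukyihd]

1 then 2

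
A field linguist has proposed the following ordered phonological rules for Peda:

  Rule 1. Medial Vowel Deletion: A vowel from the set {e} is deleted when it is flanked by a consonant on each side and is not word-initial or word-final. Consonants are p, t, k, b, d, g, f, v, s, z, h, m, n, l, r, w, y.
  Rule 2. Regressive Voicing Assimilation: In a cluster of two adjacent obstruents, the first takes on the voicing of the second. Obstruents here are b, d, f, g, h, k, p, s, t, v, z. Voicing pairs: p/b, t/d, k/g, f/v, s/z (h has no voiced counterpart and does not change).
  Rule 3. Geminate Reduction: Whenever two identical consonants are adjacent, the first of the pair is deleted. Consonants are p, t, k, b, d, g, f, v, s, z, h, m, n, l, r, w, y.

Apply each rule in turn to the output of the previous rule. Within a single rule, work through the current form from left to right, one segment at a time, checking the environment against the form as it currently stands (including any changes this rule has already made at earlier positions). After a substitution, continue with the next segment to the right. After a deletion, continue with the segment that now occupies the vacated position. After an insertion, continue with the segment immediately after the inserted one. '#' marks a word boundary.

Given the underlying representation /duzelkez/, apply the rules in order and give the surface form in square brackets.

Rule 1 Medial Vowel Deletion: [duzelkez] → [duzlkz]
Rule 2 Regressive Voicing Assimilation: [duzlkz] → [duzlgz]
Rule 3 Geminate Reduction: no change — [duzlgz]

[duzlgz]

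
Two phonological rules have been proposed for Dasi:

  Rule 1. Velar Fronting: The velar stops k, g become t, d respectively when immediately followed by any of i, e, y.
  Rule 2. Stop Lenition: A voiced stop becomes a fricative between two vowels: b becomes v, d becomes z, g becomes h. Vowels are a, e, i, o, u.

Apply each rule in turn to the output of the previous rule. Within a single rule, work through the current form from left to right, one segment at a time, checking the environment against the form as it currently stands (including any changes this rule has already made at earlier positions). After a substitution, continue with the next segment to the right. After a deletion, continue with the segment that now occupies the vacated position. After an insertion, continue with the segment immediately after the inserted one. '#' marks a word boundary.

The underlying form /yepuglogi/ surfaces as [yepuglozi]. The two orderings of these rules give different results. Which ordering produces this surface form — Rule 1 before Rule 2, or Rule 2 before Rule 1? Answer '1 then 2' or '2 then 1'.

1 then 2

Order 1 then 2:
  1 Velar Fronting: [yepuglogi] → [yepuglodi]
  2 Stop Lenition: [yepuglodi] → [yepuglozi]
  result: [yepuglozi]
Order 2 then 1:
  2 Stop Lenition: [yepuglogi] → [yepuglohi]
  1 Velar Fronting: no change — [yepuglohi]
  result: [yepuglohi]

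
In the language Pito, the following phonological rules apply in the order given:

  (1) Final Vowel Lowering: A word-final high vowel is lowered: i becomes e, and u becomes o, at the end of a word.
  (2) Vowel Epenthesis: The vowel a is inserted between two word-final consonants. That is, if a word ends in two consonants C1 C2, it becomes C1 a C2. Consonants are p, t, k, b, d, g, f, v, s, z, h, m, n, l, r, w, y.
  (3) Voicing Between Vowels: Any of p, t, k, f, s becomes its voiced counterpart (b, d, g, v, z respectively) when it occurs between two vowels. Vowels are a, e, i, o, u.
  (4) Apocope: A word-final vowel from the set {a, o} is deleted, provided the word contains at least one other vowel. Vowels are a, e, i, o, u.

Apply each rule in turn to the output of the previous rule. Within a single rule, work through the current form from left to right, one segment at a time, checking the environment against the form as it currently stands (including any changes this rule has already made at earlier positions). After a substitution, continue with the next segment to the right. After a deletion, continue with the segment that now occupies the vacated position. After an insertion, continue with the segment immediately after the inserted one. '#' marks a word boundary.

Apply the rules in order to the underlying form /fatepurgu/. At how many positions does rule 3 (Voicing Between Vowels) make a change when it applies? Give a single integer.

(1) Final Vowel Lowering: [fatepurgu] → [fatepurgo]
(2) Vowel Epenthesis: no change — [fatepurgo]
(3) Voicing Between Vowels: [fatepurgo] → [fadeburgo]
(4) Apocope: [fadeburgo] → [fadeburg]
Rule 3 changed 2 position(s).

2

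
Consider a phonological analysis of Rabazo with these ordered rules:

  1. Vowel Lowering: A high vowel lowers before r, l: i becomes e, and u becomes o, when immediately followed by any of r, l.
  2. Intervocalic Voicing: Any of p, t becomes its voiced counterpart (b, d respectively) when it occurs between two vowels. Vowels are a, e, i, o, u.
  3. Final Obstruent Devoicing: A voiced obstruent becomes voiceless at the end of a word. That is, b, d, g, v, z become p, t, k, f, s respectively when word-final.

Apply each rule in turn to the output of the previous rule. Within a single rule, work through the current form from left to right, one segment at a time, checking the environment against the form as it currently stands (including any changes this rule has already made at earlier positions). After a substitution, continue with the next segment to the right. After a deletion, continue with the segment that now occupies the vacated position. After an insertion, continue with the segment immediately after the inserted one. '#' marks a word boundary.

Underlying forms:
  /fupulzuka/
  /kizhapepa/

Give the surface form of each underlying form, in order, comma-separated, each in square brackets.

/fupulzuka/:
  1 Vowel Lowering: [fupulzuka] → [fupolzuka]
  2 Intervocalic Voicing: [fupolzuka] → [fubolzuka]
  3 Final Obstruent Devoicing: no change — [fubolzuka]
/kizhapepa/:
  1 Vowel Lowering: no change — [kizhapepa]
  2 Intervocalic Voicing: [kizhapepa] → [kizhabeba]
  3 Final Obstruent Devoicing: no change — [kizhabeba]

[fubolzuka], [kizhabeba]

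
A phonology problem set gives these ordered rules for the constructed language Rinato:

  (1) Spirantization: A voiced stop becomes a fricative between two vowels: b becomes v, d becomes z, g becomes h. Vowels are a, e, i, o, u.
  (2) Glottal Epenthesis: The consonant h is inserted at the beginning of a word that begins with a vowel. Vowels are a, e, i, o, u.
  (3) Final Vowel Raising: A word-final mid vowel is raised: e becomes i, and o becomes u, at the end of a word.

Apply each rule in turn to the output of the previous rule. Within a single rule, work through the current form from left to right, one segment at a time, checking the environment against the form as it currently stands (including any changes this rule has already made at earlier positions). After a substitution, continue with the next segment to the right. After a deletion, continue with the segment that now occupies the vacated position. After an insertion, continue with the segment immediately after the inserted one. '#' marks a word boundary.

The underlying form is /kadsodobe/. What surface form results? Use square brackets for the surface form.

[kadsozovi]

(1) Spirantization: [kadsodobe] → [kadsozove]
(2) Glottal Epenthesis: no change — [kadsozove]
(3) Final Vowel Raising: [kadsozove] → [kadsozovi]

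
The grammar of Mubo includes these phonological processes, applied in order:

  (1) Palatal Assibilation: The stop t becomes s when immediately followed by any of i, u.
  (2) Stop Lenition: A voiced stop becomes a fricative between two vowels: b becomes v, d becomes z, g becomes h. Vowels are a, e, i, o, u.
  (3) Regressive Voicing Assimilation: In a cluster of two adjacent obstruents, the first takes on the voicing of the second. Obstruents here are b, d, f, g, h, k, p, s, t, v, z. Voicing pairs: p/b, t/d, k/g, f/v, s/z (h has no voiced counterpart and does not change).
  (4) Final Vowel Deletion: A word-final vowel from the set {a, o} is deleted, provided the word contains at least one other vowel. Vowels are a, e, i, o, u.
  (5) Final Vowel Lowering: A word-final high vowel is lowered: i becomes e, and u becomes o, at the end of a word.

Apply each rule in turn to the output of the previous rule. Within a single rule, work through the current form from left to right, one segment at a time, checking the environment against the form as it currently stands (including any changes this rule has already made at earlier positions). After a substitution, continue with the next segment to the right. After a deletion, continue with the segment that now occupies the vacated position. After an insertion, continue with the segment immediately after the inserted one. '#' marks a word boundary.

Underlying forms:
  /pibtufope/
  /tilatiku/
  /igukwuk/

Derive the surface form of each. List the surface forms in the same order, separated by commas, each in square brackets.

/pibtufope/:
  (1) Palatal Assibilation: [pibtufope] → [pibsufope]
  (2) Stop Lenition: no change — [pibsufope]
  (3) Regressive Voicing Assimilation: [pibsufope] → [pipsufope]
  (4) Final Vowel Deletion: no change — [pipsufope]
  (5) Final Vowel Lowering: no change — [pipsufope]
/tilatiku/:
  (1) Palatal Assibilation: [tilatiku] → [silasiku]
  (2) Stop Lenition: no change — [silasiku]
  (3) Regressive Voicing Assimilation: no change — [silasiku]
  (4) Final Vowel Deletion: no change — [silasiku]
  (5) Final Vowel Lowering: [silasiku] → [silasiko]
/igukwuk/:
  (1) Palatal Assibilation: no change — [igukwuk]
  (2) Stop Lenition: [igukwuk] → [ihukwuk]
  (3) Regressive Voicing Assimilation: no change — [ihukwuk]
  (4) Final Vowel Deletion: no change — [ihukwuk]
  (5) Final Vowel Lowering: no change — [ihukwuk]

[pipsufope], [silasiko], [ihukwuk]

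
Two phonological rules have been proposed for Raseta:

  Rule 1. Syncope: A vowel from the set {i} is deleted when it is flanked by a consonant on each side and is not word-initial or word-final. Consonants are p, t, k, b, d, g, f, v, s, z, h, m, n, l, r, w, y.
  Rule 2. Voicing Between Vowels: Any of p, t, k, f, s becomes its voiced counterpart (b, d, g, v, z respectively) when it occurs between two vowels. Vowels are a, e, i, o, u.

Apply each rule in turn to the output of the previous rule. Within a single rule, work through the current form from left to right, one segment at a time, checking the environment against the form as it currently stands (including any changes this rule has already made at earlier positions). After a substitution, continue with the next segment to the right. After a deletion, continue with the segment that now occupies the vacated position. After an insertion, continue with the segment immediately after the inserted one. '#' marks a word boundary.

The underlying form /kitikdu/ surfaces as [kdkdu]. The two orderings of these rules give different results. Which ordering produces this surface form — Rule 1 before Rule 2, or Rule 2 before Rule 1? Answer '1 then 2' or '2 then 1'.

2 then 1

Order 1 then 2:
  1 Syncope: [kitikdu] → [ktkdu]
  2 Voicing Between Vowels: no change — [ktkdu]
  result: [ktkdu]
Order 2 then 1:
  2 Voicing Between Vowels: [kitikdu] → [kidikdu]
  1 Syncope: [kidikdu] → [kdkdu]
  result: [kdkdu]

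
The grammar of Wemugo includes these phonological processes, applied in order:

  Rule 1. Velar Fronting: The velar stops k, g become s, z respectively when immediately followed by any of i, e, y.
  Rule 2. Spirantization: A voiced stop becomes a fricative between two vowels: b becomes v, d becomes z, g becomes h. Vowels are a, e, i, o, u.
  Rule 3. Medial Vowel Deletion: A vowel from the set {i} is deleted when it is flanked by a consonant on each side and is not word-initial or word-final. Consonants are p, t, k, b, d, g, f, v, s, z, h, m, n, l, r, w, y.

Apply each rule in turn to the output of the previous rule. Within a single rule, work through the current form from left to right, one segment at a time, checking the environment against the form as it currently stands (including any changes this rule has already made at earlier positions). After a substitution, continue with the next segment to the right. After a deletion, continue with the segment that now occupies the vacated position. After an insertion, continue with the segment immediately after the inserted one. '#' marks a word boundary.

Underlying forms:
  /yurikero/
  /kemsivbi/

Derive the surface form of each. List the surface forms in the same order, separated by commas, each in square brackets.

/yurikero/:
  Rule 1 Velar Fronting: [yurikero] → [yurisero]
  Rule 2 Spirantization: no change — [yurisero]
  Rule 3 Medial Vowel Deletion: [yurisero] → [yursero]
/kemsivbi/:
  Rule 1 Velar Fronting: [kemsivbi] → [semsivbi]
  Rule 2 Spirantization: no change — [semsivbi]
  Rule 3 Medial Vowel Deletion: [semsivbi] → [semsvbi]

[yursero], [semsvbi]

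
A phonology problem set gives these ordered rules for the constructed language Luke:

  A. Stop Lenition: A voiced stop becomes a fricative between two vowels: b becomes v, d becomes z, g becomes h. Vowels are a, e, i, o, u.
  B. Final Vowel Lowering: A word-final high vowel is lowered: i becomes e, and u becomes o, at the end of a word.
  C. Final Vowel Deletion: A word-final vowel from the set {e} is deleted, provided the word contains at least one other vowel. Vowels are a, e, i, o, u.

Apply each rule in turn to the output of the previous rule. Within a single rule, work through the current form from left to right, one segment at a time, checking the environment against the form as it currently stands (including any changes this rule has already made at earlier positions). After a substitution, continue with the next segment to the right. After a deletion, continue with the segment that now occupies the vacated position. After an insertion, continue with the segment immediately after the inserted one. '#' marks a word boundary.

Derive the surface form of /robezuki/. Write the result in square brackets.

[rovezuk]

A Stop Lenition: [robezuki] → [rovezuki]
B Final Vowel Lowering: [rovezuki] → [rovezuke]
C Final Vowel Deletion: [rovezuke] → [rovezuk]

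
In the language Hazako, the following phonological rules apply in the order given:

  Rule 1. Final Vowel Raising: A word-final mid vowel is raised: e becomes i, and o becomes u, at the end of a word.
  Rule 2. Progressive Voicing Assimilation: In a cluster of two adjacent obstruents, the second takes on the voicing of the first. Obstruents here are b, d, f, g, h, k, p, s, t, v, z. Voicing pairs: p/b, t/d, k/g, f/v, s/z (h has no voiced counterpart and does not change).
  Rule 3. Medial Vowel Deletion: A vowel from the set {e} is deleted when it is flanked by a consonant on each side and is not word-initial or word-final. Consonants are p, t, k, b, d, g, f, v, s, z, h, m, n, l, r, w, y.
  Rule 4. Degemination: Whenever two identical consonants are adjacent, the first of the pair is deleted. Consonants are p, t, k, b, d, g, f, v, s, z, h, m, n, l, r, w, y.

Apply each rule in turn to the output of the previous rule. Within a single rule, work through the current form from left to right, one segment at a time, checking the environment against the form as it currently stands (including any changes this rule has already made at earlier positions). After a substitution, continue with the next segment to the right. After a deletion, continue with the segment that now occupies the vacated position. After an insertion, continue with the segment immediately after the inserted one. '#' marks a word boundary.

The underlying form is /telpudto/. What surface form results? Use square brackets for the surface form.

[tlpudu]

Rule 1 Final Vowel Raising: [telpudto] → [telpudtu]
Rule 2 Progressive Voicing Assimilation: [telpudtu] → [telpuddu]
Rule 3 Medial Vowel Deletion: [telpuddu] → [tlpuddu]
Rule 4 Degemination: [tlpuddu] → [tlpudu]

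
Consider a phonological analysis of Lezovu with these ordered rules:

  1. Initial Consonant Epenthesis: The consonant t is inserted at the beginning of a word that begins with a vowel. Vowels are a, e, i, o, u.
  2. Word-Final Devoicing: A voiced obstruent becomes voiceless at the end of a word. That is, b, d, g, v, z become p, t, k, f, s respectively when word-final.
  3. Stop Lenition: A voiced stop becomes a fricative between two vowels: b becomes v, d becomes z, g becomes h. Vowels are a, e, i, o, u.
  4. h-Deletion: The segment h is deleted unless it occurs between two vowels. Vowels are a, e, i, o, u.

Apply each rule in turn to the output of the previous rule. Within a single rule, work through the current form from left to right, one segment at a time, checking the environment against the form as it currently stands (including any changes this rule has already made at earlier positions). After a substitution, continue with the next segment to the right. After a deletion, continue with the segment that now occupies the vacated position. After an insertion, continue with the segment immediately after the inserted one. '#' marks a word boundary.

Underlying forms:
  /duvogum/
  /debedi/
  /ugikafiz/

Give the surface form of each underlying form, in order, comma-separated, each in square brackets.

/duvogum/:
  1 Initial Consonant Epenthesis: no change — [duvogum]
  2 Word-Final Devoicing: no change — [duvogum]
  3 Stop Lenition: [duvogum] → [duvohum]
  4 h-Deletion: no change — [duvohum]
/debedi/:
  1 Initial Consonant Epenthesis: no change — [debedi]
  2 Word-Final Devoicing: no change — [debedi]
  3 Stop Lenition: [debedi] → [devezi]
  4 h-Deletion: no change — [devezi]
/ugikafiz/:
  1 Initial Consonant Epenthesis: [ugikafiz] → [tugikafiz]
  2 Word-Final Devoicing: [tugikafiz] → [tugikafis]
  3 Stop Lenition: [tugikafis] → [tuhikafis]
  4 h-Deletion: no change — [tuhikafis]

[duvohum], [devezi], [tuhikafis]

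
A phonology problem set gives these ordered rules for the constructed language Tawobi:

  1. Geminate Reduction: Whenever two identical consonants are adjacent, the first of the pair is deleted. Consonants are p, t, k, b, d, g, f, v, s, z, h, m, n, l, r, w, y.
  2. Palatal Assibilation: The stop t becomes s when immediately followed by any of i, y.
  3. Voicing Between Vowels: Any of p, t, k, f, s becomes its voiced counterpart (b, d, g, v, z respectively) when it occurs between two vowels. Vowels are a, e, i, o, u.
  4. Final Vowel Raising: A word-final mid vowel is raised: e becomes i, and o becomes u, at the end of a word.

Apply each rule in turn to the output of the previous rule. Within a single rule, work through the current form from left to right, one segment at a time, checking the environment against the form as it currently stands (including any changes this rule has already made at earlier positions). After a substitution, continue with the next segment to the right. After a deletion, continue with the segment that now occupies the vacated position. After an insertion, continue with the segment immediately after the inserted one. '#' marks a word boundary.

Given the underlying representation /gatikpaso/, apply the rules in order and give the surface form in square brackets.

1 Geminate Reduction: no change — [gatikpaso]
2 Palatal Assibilation: [gatikpaso] → [gasikpaso]
3 Voicing Between Vowels: [gasikpaso] → [gazikpazo]
4 Final Vowel Raising: [gazikpazo] → [gazikpazu]

[gazikpazu]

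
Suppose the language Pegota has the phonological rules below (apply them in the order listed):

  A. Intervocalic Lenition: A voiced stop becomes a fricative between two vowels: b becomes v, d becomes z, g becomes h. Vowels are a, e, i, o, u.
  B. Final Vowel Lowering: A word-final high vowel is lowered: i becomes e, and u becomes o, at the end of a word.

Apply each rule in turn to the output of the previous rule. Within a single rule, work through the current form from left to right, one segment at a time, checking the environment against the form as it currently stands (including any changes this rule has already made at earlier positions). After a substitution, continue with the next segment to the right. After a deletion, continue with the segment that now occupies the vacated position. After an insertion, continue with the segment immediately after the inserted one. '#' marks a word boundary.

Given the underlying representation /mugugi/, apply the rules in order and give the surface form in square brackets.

A Intervocalic Lenition: [mugugi] → [muhuhi]
B Final Vowel Lowering: [muhuhi] → [muhuhe]

[muhuhe]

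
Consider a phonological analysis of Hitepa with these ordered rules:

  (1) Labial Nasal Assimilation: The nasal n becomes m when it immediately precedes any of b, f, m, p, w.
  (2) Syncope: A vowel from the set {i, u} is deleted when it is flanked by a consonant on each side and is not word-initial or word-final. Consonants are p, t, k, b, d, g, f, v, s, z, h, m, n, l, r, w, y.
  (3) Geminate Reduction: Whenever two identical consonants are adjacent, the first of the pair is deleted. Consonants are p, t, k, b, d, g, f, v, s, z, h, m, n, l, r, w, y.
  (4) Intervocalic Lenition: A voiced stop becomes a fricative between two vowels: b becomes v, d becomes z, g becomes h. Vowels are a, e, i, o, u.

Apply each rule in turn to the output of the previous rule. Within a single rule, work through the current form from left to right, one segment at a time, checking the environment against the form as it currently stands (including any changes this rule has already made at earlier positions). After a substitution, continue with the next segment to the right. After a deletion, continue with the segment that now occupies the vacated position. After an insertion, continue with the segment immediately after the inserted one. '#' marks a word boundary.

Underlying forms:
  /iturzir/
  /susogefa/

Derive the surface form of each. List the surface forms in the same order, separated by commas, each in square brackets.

[itrzr], [sohefa]

/iturzir/:
  (1) Labial Nasal Assimilation: no change — [iturzir]
  (2) Syncope: [iturzir] → [itrzr]
  (3) Geminate Reduction: no change — [itrzr]
  (4) Intervocalic Lenition: no change — [itrzr]
/susogefa/:
  (1) Labial Nasal Assimilation: no change — [susogefa]
  (2) Syncope: [susogefa] → [ssogefa]
  (3) Geminate Reduction: [ssogefa] → [sogefa]
  (4) Intervocalic Lenition: [sogefa] → [sohefa]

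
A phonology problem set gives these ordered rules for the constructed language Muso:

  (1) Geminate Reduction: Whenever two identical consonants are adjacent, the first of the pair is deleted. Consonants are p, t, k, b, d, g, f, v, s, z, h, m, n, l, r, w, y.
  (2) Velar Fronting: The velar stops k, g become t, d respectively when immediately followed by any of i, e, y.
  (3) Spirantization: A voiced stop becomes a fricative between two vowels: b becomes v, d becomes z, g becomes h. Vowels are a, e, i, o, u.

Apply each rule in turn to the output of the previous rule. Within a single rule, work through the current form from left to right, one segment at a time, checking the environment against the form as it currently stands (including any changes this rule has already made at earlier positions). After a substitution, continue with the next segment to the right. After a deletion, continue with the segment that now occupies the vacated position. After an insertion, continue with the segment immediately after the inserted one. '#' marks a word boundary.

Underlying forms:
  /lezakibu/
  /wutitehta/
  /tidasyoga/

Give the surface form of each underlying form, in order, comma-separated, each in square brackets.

[lezativu], [wutitehta], [tizasyoha]

/lezakibu/:
  (1) Geminate Reduction: no change — [lezakibu]
  (2) Velar Fronting: [lezakibu] → [lezatibu]
  (3) Spirantization: [lezatibu] → [lezativu]
/wutitehta/:
  (1) Geminate Reduction: no change — [wutitehta]
  (2) Velar Fronting: no change — [wutitehta]
  (3) Spirantization: no change — [wutitehta]
/tidasyoga/:
  (1) Geminate Reduction: no change — [tidasyoga]
  (2) Velar Fronting: no change — [tidasyoga]
  (3) Spirantization: [tidasyoga] → [tizasyoha]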